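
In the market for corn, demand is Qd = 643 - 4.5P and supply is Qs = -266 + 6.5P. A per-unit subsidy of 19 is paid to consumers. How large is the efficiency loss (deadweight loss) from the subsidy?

Pre-subsidy: 643 - 4.5P = -266 + 6.5P gives P* = 909/11, Q* = 5965/22.
With the rebate, buyers effectively pay Pb = Ps − 19, where Ps is the price sellers receive.
Demand in terms of Ps becomes Qd = 643 − 4.5(Ps − 19) = 728.5 - 4.5Ps. Setting this equal to supply: 728.5 - 4.5Ps = -266 + 6.5Ps, so Ps = 1989/22.
Buyers pay Pb = 1989/22 − 19 = 1571/22; Q' = -266 + 6.5·(1989/22) = 14153/44.
The subsidy expands output by 14153/44 − 5965/22 = 2223/44 past the efficient level; on those units the gap between marginal cost and willingness to pay runs from 0 up to 19.
DWL = ½ × 19 × 2223/44 = 42237/88.

Deadweight loss = 42237/88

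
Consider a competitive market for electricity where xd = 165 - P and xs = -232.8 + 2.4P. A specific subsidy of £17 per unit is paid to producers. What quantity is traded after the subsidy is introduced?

Pre-subsidy: 165 - P = -232.8 + 2.4P gives P* = 117, x* = 48.
With the subsidy, sellers receive Ps = Pb + 17 for each unit, where Pb is the price buyers pay.
Supply in terms of Pb becomes xs = -232.8 + 2.4(Pb + 17) = -192 + 2.4Pb. Setting this equal to demand: 165 - Pb = -192 + 2.4Pb, so Pb = 105.
Sellers receive Ps = 105 + 17 = 122; x' = 165 − 1·105 = 60.

x' = 60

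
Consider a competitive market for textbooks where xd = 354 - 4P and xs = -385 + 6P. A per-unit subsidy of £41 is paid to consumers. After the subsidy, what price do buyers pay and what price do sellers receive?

Pre-subsidy: 354 - 4P = -385 + 6P gives P* = 73.9, x* = 58.4.
With the rebate, buyers effectively pay Pb = Ps − 41, where Ps is the price sellers receive.
Demand in terms of Ps becomes xd = 354 − 4(Ps − 41) = 518 - 4Ps. Setting this equal to supply: 518 - 4Ps = -385 + 6Ps, so Ps = 90.3.
Buyers pay Pb = 90.3 − 41 = 49.3; x' = -385 + 6·90.3 = 156.8.

Buyers pay £49.3; sellers receive £90.3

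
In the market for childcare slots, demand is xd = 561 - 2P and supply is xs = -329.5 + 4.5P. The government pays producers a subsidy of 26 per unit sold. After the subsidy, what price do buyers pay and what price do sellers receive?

Buyers pay 119; sellers receive 145

Pre-subsidy: 561 - 2P = -329.5 + 4.5P gives P* = 137, x* = 287.
With the subsidy, sellers receive Ps = Pb + 26 for each unit, where Pb is the price buyers pay.
Supply in terms of Pb becomes xs = -329.5 + 4.5(Pb + 26) = -212.5 + 4.5Pb. Setting this equal to demand: 561 - 2Pb = -212.5 + 4.5Pb, so Pb = 119.
Sellers receive Ps = 119 + 26 = 145; x' = 561 − 2·119 = 323.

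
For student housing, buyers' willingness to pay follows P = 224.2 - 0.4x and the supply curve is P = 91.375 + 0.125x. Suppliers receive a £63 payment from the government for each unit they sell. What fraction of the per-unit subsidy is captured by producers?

Pre-subsidy: 224.2 - 0.4x = 91.375 + 0.125x gives x* = 253 and P* = 123.
With the subsidy, sellers receive Ps = Pb + 63 for each unit, where Pb is the price buyers pay.
On the curves, Pb = 224.2 - 0.4x and Ps = 91.375 + 0.125x; the wedge Ps − Pb = 63 gives 91.375 + 0.125x − (224.2 - 0.4x) = 63, so x' = 373.
Then Pb = 224.2 − 0.4·373 = 75 and Ps = 91.375 + 0.125·373 = 138.
Buyers' price falls by P* − Pb = 123 − 75 = 48; sellers' price rises by Ps − P* = 138 − 123 = 15.
So producers capture 15/63 = 5/21 of each unit of subsidy.

Producer share = 5/21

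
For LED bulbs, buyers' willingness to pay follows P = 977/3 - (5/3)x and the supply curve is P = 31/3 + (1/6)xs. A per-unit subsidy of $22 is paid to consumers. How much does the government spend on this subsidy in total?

Government cost = $4048

Pre-subsidy: 977/3 - (5/3)x = 31/3 + (1/6)x gives x* = 172 and P* = 39.
With the rebate, buyers effectively pay Pb = Ps − 22, where Ps is the price sellers receive.
On the curves, Pb = 977/3 - (5/3)x and Ps = 31/3 + (1/6)x; the wedge Ps − Pb = 22 gives 31/3 + (1/6)x − (977/3 - (5/3)x) = 22, so x' = 184.
Then Pb = 977/3 − (5/3)·184 = 19 and Ps = 31/3 + (1/6)·184 = 41.
Government outlay = subsidy × quantity = 22 × 184 = 4048.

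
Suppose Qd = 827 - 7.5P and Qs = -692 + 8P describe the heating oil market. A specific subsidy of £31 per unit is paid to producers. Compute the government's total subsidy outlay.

Government cost = £6572

Pre-subsidy: 827 - 7.5P = -692 + 8P gives P* = 98, Q* = 92.
With the subsidy, sellers receive Ps = Pb + 31 for each unit, where Pb is the price buyers pay.
Supply in terms of Pb becomes Qs = -692 + 8(Pb + 31) = -444 + 8Pb. Setting this equal to demand: 827 - 7.5Pb = -444 + 8Pb, so Pb = 82.
Sellers receive Ps = 82 + 31 = 113; Q' = 827 − 7.5·82 = 212.
Government outlay = subsidy × quantity = 31 × 212 = 6572.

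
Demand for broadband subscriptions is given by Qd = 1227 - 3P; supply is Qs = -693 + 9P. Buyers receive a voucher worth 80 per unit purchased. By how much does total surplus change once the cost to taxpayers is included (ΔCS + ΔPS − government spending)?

Net change in total surplus = -7200

Pre-subsidy: 1227 - 3P = -693 + 9P gives P* = 160, Q* = 747.
With the rebate, buyers effectively pay Pb = Ps − 80, where Ps is the price sellers receive.
Demand in terms of Ps becomes Qd = 1227 − 3(Ps − 80) = 1467 - 3Ps. Setting this equal to supply: 1467 - 3Ps = -693 + 9Ps, so Ps = 180.
Buyers pay Pb = 180 − 80 = 100; Q' = -693 + 9·180 = 927.
ΔCS = ½(747 + 927)(160 − 100) = 50220; ΔPS = ½(747 + 927)(180 − 160) = 16740.
Government spending = 80 × 927 = 74160.
Net change = 50220 + 16740 − 74160 = -7200. The loss equals the DWL triangle ½·80·180.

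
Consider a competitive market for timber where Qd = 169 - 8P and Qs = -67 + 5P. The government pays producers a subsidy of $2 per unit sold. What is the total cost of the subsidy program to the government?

Government cost = 778/13

Pre-subsidy: 169 - 8P = -67 + 5P gives P* = 236/13, Q* = 309/13.
With the subsidy, sellers receive Ps = Pb + 2 for each unit, where Pb is the price buyers pay.
Supply in terms of Pb becomes Qs = -67 + 5(Pb + 2) = -57 + 5Pb. Setting this equal to demand: 169 - 8Pb = -57 + 5Pb, so Pb = 226/13.
Sellers receive Ps = 226/13 + 2 = 252/13; Q' = 169 − 8·(226/13) = 389/13.
Government outlay = subsidy × quantity = 2 × 389/13 = 778/13.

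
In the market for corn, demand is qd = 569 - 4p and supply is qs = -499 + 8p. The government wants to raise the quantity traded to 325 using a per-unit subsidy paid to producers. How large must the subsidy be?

Required subsidy s = 42 per unit

At q = 325, invert demand for the buyer price: pb = (569 − 325)/4 = 61; invert supply for the seller price: ps = (325 − (-499))/8 = 103.
The subsidy must fill the gap: s = ps − pb = 103 − 61 = 42.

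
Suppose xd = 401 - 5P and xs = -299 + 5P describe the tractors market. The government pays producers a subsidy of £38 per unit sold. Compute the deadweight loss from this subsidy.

Pre-subsidy: 401 - 5P = -299 + 5P gives P* = 70, x* = 51.
With the subsidy, sellers receive Ps = Pb + 38 for each unit, where Pb is the price buyers pay.
Supply in terms of Pb becomes xs = -299 + 5(Pb + 38) = -109 + 5Pb. Setting this equal to demand: 401 - 5Pb = -109 + 5Pb, so Pb = 51.
Sellers receive Ps = 51 + 38 = 89; x' = 401 − 5·51 = 146.
The subsidy expands output by 146 − 51 = 95 past the efficient level; on those units the gap between marginal cost and willingness to pay runs from 0 up to 38.
DWL = ½ × 38 × 95 = 1805.

Deadweight loss = £1805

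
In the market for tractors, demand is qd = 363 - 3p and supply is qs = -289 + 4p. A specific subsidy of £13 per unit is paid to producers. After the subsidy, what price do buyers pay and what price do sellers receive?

Pre-subsidy: 363 - 3p = -289 + 4p gives p* = 652/7, q* = 585/7.
With the subsidy, sellers receive ps = pb + 13 for each unit, where pb is the price buyers pay.
Supply in terms of pb becomes qs = -289 + 4(pb + 13) = -237 + 4pb. Setting this equal to demand: 363 - 3pb = -237 + 4pb, so pb = 600/7.
Sellers receive ps = 600/7 + 13 = 691/7; q' = 363 − 3·(600/7) = 741/7.

Buyers pay 600/7; sellers receive 691/7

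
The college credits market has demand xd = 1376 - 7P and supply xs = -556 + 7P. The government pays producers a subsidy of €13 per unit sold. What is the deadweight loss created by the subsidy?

Deadweight loss = €295.75

Pre-subsidy: 1376 - 7P = -556 + 7P gives P* = 138, x* = 410.
With the subsidy, sellers receive Ps = Pb + 13 for each unit, where Pb is the price buyers pay.
Supply in terms of Pb becomes xs = -556 + 7(Pb + 13) = -465 + 7Pb. Setting this equal to demand: 1376 - 7Pb = -465 + 7Pb, so Pb = 131.5.
Sellers receive Ps = 131.5 + 13 = 144.5; x' = 1376 − 7·131.5 = 455.5.
The subsidy expands output by 455.5 − 410 = 45.5 past the efficient level; on those units the gap between marginal cost and willingness to pay runs from 0 up to 13.
DWL = ½ × 13 × 45.5 = 295.75.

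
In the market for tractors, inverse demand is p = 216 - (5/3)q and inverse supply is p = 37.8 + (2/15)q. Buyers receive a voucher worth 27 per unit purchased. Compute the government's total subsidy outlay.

Pre-subsidy: 216 - (5/3)q = 37.8 + (2/15)q gives q* = 99 and p* = 51.
With the rebate, buyers effectively pay pb = ps − 27, where ps is the price sellers receive.
On the curves, pb = 216 - (5/3)q and ps = 37.8 + (2/15)q; the wedge ps − pb = 27 gives 37.8 + (2/15)q − (216 - (5/3)q) = 27, so q' = 114.
Then pb = 216 − (5/3)·114 = 26 and ps = 37.8 + (2/15)·114 = 53.
Government outlay = subsidy × quantity = 27 × 114 = 3078.

Government cost = 3078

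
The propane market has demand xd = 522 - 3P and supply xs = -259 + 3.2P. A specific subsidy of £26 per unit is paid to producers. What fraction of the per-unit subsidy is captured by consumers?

Consumer share = 16/31

Pre-subsidy: 522 - 3P = -259 + 3.2P gives P* = 3905/31, x* = 4467/31.
With the subsidy, sellers receive Ps = Pb + 26 for each unit, where Pb is the price buyers pay.
Supply in terms of Pb becomes xs = -259 + 3.2(Pb + 26) = -175.8 + 3.2Pb. Setting this equal to demand: 522 - 3Pb = -175.8 + 3.2Pb, so Pb = 3489/31.
Sellers receive Ps = 3489/31 + 26 = 4295/31; x' = 522 − 3·(3489/31) = 5715/31.
Buyers' price falls by P* − Pb = 3905/31 − 3489/31 = 416/31; sellers' price rises by Ps − P* = 4295/31 − 3905/31 = 390/31.
So consumers capture (416/31)/26 = 16/31 of each unit of subsidy.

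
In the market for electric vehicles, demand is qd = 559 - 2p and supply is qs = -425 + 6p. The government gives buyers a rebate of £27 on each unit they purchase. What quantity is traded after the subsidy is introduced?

Pre-subsidy: 559 - 2p = -425 + 6p gives p* = 123, q* = 313.
With the rebate, buyers effectively pay pb = ps − 27, where ps is the price sellers receive.
Demand in terms of ps becomes qd = 559 − 2(ps − 27) = 613 - 2ps. Setting this equal to supply: 613 - 2ps = -425 + 6ps, so ps = 129.75.
Buyers pay pb = 129.75 − 27 = 102.75; q' = -425 + 6·129.75 = 353.5.

q' = 353.5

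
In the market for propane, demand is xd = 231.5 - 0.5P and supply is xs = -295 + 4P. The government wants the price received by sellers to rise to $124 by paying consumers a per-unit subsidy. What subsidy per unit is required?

Required subsidy s = $63 per unit

At a seller price of 124, quantity supplied is -295 + 4·124 = 201.
Buyers absorb 201 only when they pay Pb with 231.5 − 0.5·Pb = 201, i.e. Pb = 61.
s = Ps − Pb = 124 − 61 = 63.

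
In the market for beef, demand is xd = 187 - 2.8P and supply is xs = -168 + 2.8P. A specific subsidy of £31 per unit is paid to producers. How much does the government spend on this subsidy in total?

Pre-subsidy: 187 - 2.8P = -168 + 2.8P gives P* = 1775/28, x* = 9.5.
With the subsidy, sellers receive Ps = Pb + 31 for each unit, where Pb is the price buyers pay.
Supply in terms of Pb becomes xs = -168 + 2.8(Pb + 31) = -81.2 + 2.8Pb. Setting this equal to demand: 187 - 2.8Pb = -81.2 + 2.8Pb, so Pb = 1341/28.
Sellers receive Ps = 1341/28 + 31 = 2209/28; x' = 187 − 2.8·(1341/28) = 52.9.
Government outlay = subsidy × quantity = 31 × 52.9 = 1639.9.

Government cost = £1639.9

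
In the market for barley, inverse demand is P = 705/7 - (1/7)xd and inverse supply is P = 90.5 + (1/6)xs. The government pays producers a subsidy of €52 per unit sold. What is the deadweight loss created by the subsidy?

Pre-subsidy: 705/7 - (1/7)x = 90.5 + (1/6)x gives x* = 33 and P* = 96.
With the subsidy, sellers receive Ps = Pb + 52 for each unit, where Pb is the price buyers pay.
On the curves, Pb = 705/7 - (1/7)x and Ps = 90.5 + (1/6)x; the wedge Ps − Pb = 52 gives 90.5 + (1/6)x − (705/7 - (1/7)x) = 52, so x' = 201.
Then Pb = 705/7 − (1/7)·201 = 72 and Ps = 90.5 + (1/6)·201 = 124.
The subsidy expands output by 201 − 33 = 168 past the efficient level; on those units the gap between marginal cost and willingness to pay runs from 0 up to 52.
DWL = ½ × 52 × 168 = 4368.

Deadweight loss = €4368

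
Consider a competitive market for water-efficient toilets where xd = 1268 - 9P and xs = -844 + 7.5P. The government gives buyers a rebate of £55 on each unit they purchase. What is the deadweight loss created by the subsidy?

Pre-subsidy: 1268 - 9P = -844 + 7.5P gives P* = 128, x* = 116.
With the rebate, buyers effectively pay Pb = Ps − 55, where Ps is the price sellers receive.
Demand in terms of Ps becomes xd = 1268 − 9(Ps − 55) = 1763 - 9Ps. Setting this equal to supply: 1763 - 9Ps = -844 + 7.5Ps, so Ps = 158.
Buyers pay Pb = 158 − 55 = 103; x' = -844 + 7.5·158 = 341.
The subsidy expands output by 341 − 116 = 225 past the efficient level; on those units the gap between marginal cost and willingness to pay runs from 0 up to 55.
DWL = ½ × 55 × 225 = 6187.5.

Deadweight loss = £6187.5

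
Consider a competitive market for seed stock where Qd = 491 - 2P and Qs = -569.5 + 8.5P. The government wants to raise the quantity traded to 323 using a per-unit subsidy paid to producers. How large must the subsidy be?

Required subsidy s = 21 per unit

At Q = 323, invert demand for the buyer price: Pb = (491 − 323)/2 = 84; invert supply for the seller price: Ps = (323 − (-569.5))/8.5 = 105.
The subsidy must fill the gap: s = Ps − Pb = 105 − 84 = 21.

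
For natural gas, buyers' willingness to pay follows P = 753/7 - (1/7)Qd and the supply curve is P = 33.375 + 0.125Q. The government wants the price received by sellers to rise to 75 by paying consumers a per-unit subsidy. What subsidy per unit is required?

At a seller price of 75, quantity supplied is -267 + 8·75 = 333.
Buyers absorb 333 only when they pay Pb = 753/7 − (1/7)·333 = 60.
s = Ps − Pb = 75 − 60 = 15.

Required subsidy s = 15 per unit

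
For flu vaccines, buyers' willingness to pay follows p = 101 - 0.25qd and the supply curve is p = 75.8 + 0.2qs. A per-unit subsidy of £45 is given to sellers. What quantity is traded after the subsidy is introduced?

q' = 156

Pre-subsidy: 101 - 0.25q = 75.8 + 0.2q gives q* = 56 and p* = 87.
With the subsidy, sellers receive ps = pb + 45 for each unit, where pb is the price buyers pay.
On the curves, pb = 101 - 0.25q and ps = 75.8 + 0.2q; the wedge ps − pb = 45 gives 75.8 + 0.2q − (101 - 0.25q) = 45, so q' = 156.
Then pb = 101 − 0.25·156 = 62 and ps = 75.8 + 0.2·156 = 107.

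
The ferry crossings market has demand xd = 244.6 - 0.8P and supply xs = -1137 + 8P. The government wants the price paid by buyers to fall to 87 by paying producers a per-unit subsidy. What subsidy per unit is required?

Required subsidy s = 77 per unit

At a buyer price of 87, quantity demanded is 244.6 − 0.8·87 = 175.
Sellers supply 175 only when they receive Ps with -1137 + 8·Ps = 175, i.e. Ps = 164.
s = Ps − Pb = 164 − 87 = 77.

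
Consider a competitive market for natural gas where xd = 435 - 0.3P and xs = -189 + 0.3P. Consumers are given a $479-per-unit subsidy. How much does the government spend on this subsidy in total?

Pre-subsidy: 435 - 0.3P = -189 + 0.3P gives P* = 1040, x* = 123.
With the rebate, buyers effectively pay Pb = Ps − 479, where Ps is the price sellers receive.
Demand in terms of Ps becomes xd = 435 − 0.3(Ps − 479) = 578.7 - 0.3Ps. Setting this equal to supply: 578.7 - 0.3Ps = -189 + 0.3Ps, so Ps = 1279.5.
Buyers pay Pb = 1279.5 − 479 = 800.5; x' = -189 + 0.3·1279.5 = 194.85.
Government outlay = subsidy × quantity = 479 × 194.85 = 93333.15.

Government cost = $93333.15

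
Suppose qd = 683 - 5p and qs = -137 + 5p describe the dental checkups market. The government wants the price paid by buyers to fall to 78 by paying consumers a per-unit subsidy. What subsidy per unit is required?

Required subsidy s = 8 per unit

At a buyer price of 78, quantity demanded is 683 − 5·78 = 293.
Sellers supply 293 only when they receive ps with -137 + 5·ps = 293, i.e. ps = 86.
s = ps − pb = 86 − 78 = 8.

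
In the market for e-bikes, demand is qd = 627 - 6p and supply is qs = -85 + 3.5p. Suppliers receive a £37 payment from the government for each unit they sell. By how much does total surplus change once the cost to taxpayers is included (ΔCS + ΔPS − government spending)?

Pre-subsidy: 627 - 6p = -85 + 3.5p gives p* = 1424/19, q* = 3369/19.
With the subsidy, sellers receive ps = pb + 37 for each unit, where pb is the price buyers pay.
Supply in terms of pb becomes qs = -85 + 3.5(pb + 37) = 44.5 + 3.5pb. Setting this equal to demand: 627 - 6pb = 44.5 + 3.5pb, so pb = 1165/19.
Sellers receive ps = 1165/19 + 37 = 1868/19; q' = 627 − 6·(1165/19) = 4923/19.
ΔCS = ½(3369/19 + 4923/19)(1424/19 − 1165/19) = 1073814/361; ΔPS = ½(3369/19 + 4923/19)(1868/19 − 1424/19) = 1840824/361.
Government spending = 37 × 4923/19 = 182151/19.
Net change = 1073814/361 + 1840824/361 − 182151/19 = -28749/19. The loss equals the DWL triangle ½·37·1554/19.

Net change in total surplus = -28749/19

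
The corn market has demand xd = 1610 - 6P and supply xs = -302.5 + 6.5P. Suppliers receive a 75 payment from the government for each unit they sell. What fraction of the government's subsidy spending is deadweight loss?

Pre-subsidy: 1610 - 6P = -302.5 + 6.5P gives P* = 153, x* = 692.
With the subsidy, sellers receive Ps = Pb + 75 for each unit, where Pb is the price buyers pay.
Supply in terms of Pb becomes xs = -302.5 + 6.5(Pb + 75) = 185 + 6.5Pb. Setting this equal to demand: 1610 - 6Pb = 185 + 6.5Pb, so Pb = 114.
Sellers receive Ps = 114 + 75 = 189; x' = 1610 − 6·114 = 926.
ΔCS = ½(692 + 926)(153 − 114) = 31551; ΔPS = ½(692 + 926)(189 − 153) = 29124.
Government spending = 75 × 926 = 69450.
DWL = ½ × 75 × (926 − 692) = 8775; fraction = 8775 / 69450 = 117/926.

DWL / government spending = 117/926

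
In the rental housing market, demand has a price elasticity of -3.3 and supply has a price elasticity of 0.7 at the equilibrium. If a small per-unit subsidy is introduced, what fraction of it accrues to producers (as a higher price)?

Producer share = 0.825

For a small subsidy around the equilibrium, the benefit split depends on the relative slopes, which at a point are proportional to the elasticities.
Buyer share = εs/(εs + |εd|) = 0.7/(0.7 + 3.3) = 0.175; seller share = |εd|/(εs + |εd|) = 0.825.
So producers capture 0.825 of the subsidy.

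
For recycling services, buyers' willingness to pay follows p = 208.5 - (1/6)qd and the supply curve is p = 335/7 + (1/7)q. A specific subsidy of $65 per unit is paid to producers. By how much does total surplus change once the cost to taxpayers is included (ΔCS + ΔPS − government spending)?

Net change in total surplus = -$6825

Pre-subsidy: 208.5 - (1/6)q = 335/7 + (1/7)q gives q* = 519 and p* = 122.
With the subsidy, sellers receive ps = pb + 65 for each unit, where pb is the price buyers pay.
On the curves, pb = 208.5 - (1/6)q and ps = 335/7 + (1/7)q; the wedge ps − pb = 65 gives 335/7 + (1/7)q − (208.5 - (1/6)q) = 65, so q' = 729.
Then pb = 208.5 − (1/6)·729 = 87 and ps = 335/7 + (1/7)·729 = 152.
ΔCS = ½(519 + 729)(122 − 87) = 21840; ΔPS = ½(519 + 729)(152 − 122) = 18720.
Government spending = 65 × 729 = 47385.
Net change = 21840 + 18720 − 47385 = -6825. The loss equals the DWL triangle ½·65·210.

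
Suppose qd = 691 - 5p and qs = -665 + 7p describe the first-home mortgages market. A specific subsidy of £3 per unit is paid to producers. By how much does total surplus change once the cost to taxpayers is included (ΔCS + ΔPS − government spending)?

Net change in total surplus = -£13.125

Pre-subsidy: 691 - 5p = -665 + 7p gives p* = 113, q* = 126.
With the subsidy, sellers receive ps = pb + 3 for each unit, where pb is the price buyers pay.
Supply in terms of pb becomes qs = -665 + 7(pb + 3) = -644 + 7pb. Setting this equal to demand: 691 - 5pb = -644 + 7pb, so pb = 111.25.
Sellers receive ps = 111.25 + 3 = 114.25; q' = 691 − 5·111.25 = 134.75.
ΔCS = ½(126 + 134.75)(113 − 111.25) = 228.15625; ΔPS = ½(126 + 134.75)(114.25 − 113) = 162.96875.
Government spending = 3 × 134.75 = 404.25.
Net change = 228.15625 + 162.96875 − 404.25 = -13.125. The loss equals the DWL triangle ½·3·8.75.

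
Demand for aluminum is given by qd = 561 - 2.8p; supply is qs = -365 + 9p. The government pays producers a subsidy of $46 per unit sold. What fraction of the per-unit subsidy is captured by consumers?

Consumer share = 45/59

Pre-subsidy: 561 - 2.8p = -365 + 9p gives p* = 4630/59, q* = 20135/59.
With the subsidy, sellers receive ps = pb + 46 for each unit, where pb is the price buyers pay.
Supply in terms of pb becomes qs = -365 + 9(pb + 46) = 49 + 9pb. Setting this equal to demand: 561 - 2.8pb = 49 + 9pb, so pb = 2560/59.
Sellers receive ps = 2560/59 + 46 = 5274/59; q' = 561 − 2.8·(2560/59) = 25931/59.
Buyers' price falls by p* − pb = 4630/59 − 2560/59 = 2070/59; sellers' price rises by ps − p* = 5274/59 − 4630/59 = 644/59.
So consumers capture (2070/59)/46 = 45/59 of each unit of subsidy.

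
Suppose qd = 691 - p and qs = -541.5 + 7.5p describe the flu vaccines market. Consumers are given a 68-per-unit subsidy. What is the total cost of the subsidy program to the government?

Government cost = 41208

Pre-subsidy: 691 - p = -541.5 + 7.5p gives p* = 145, q* = 546.
With the rebate, buyers effectively pay pb = ps − 68, where ps is the price sellers receive.
Demand in terms of ps becomes qd = 691 − 1(ps − 68) = 759 - ps. Setting this equal to supply: 759 - ps = -541.5 + 7.5ps, so ps = 153.
Buyers pay pb = 153 − 68 = 85; q' = -541.5 + 7.5·153 = 606.
Government outlay = subsidy × quantity = 68 × 606 = 41208.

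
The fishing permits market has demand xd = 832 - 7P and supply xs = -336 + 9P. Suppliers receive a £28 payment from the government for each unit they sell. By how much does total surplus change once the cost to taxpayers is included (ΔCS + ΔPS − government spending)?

Net change in total surplus = -£1543.5

Pre-subsidy: 832 - 7P = -336 + 9P gives P* = 73, x* = 321.
With the subsidy, sellers receive Ps = Pb + 28 for each unit, where Pb is the price buyers pay.
Supply in terms of Pb becomes xs = -336 + 9(Pb + 28) = -84 + 9Pb. Setting this equal to demand: 832 - 7Pb = -84 + 9Pb, so Pb = 57.25.
Sellers receive Ps = 57.25 + 28 = 85.25; x' = 832 − 7·57.25 = 431.25.
ΔCS = ½(321 + 431.25)(73 − 57.25) = 5923.96875; ΔPS = ½(321 + 431.25)(85.25 − 73) = 4607.53125.
Government spending = 28 × 431.25 = 12075.
Net change = 5923.96875 + 4607.53125 − 12075 = -1543.5. The loss equals the DWL triangle ½·28·110.25.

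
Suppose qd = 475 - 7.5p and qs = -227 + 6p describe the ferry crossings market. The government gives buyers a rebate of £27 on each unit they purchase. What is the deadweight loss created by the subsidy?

Deadweight loss = £1215

Pre-subsidy: 475 - 7.5p = -227 + 6p gives p* = 52, q* = 85.
With the rebate, buyers effectively pay pb = ps − 27, where ps is the price sellers receive.
Demand in terms of ps becomes qd = 475 − 7.5(ps − 27) = 677.5 - 7.5ps. Setting this equal to supply: 677.5 - 7.5ps = -227 + 6ps, so ps = 67.
Buyers pay pb = 67 − 27 = 40; q' = -227 + 6·67 = 175.
The subsidy expands output by 175 − 85 = 90 past the efficient level; on those units the gap between marginal cost and willingness to pay runs from 0 up to 27.
DWL = ½ × 27 × 90 = 1215.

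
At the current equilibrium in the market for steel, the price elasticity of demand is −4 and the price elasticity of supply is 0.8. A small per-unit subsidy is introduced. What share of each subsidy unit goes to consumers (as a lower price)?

Consumer share = 1/6

For a small subsidy around the equilibrium, the benefit split depends on the relative slopes, which at a point are proportional to the elasticities.
Buyer share = εs/(εs + |εd|) = 0.8/(0.8 + 4) = 1/6; seller share = |εd|/(εs + |εd|) = 5/6.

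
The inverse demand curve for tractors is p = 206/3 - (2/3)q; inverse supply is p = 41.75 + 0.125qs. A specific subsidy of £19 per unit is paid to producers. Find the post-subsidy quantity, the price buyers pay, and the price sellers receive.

q' = 58; buyers pay £30; sellers receive £49

Pre-subsidy: 206/3 - (2/3)q = 41.75 + 0.125q gives q* = 34 and p* = 46.
With the subsidy, sellers receive ps = pb + 19 for each unit, where pb is the price buyers pay.
On the curves, pb = 206/3 - (2/3)q and ps = 41.75 + 0.125q; the wedge ps − pb = 19 gives 41.75 + 0.125q − (206/3 - (2/3)q) = 19, so q' = 58.
Then pb = 206/3 − (2/3)·58 = 30 and ps = 41.75 + 0.125·58 = 49.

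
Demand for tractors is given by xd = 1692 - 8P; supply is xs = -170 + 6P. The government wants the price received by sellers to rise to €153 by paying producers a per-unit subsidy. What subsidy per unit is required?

Required subsidy s = €35 per unit

At a seller price of 153, quantity supplied is -170 + 6·153 = 748.
Buyers absorb 748 only when they pay Pb with 1692 − 8·Pb = 748, i.e. Pb = 118.
s = Ps − Pb = 153 − 118 = 35.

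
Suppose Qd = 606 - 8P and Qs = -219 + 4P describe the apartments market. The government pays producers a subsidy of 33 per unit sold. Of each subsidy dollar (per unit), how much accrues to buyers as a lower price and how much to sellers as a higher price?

Pre-subsidy: 606 - 8P = -219 + 4P gives P* = 68.75, Q* = 56.
With the subsidy, sellers receive Ps = Pb + 33 for each unit, where Pb is the price buyers pay.
Supply in terms of Pb becomes Qs = -219 + 4(Pb + 33) = -87 + 4Pb. Setting this equal to demand: 606 - 8Pb = -87 + 4Pb, so Pb = 57.75.
Sellers receive Ps = 57.75 + 33 = 90.75; Q' = 606 − 8·57.75 = 144.
Buyers' price falls by P* − Pb = 68.75 − 57.75 = 11; sellers' price rises by Ps − P* = 90.75 − 68.75 = 22.

Buyers gain 11 per unit; sellers gain 22 per unit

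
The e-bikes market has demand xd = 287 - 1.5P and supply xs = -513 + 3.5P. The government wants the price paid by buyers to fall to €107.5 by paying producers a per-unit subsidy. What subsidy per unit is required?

At a buyer price of 107.5, quantity demanded is 287 − 1.5·107.5 = 125.75.
Sellers supply 125.75 only when they receive Ps with -513 + 3.5·Ps = 125.75, i.e. Ps = 182.5.
s = Ps − Pb = 182.5 − 107.5 = 75.

Required subsidy s = €75 per unit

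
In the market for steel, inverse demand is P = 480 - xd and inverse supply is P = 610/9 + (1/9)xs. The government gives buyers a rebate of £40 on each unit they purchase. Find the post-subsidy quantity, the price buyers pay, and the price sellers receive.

Pre-subsidy: 480 - x = 610/9 + (1/9)x gives x* = 371 and P* = 109.
With the rebate, buyers effectively pay Pb = Ps − 40, where Ps is the price sellers receive.
On the curves, Pb = 480 - x and Ps = 610/9 + (1/9)x; the wedge Ps − Pb = 40 gives 610/9 + (1/9)x − (480 - x) = 40, so x' = 407.
Then Pb = 480 − 1·407 = 73 and Ps = 610/9 + (1/9)·407 = 113.

x' = 407; buyers pay £73; sellers receive £113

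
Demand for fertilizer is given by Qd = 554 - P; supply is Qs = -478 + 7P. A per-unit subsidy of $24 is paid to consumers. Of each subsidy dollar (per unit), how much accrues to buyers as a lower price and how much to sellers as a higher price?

Buyers gain $21 per unit; sellers gain $3 per unit

Pre-subsidy: 554 - P = -478 + 7P gives P* = 129, Q* = 425.
With the rebate, buyers effectively pay Pb = Ps − 24, where Ps is the price sellers receive.
Demand in terms of Ps becomes Qd = 554 − 1(Ps − 24) = 578 - Ps. Setting this equal to supply: 578 - Ps = -478 + 7Ps, so Ps = 132.
Buyers pay Pb = 132 − 24 = 108; Q' = -478 + 7·132 = 446.
Buyers' price falls by P* − Pb = 129 − 108 = 21; sellers' price rises by Ps − P* = 132 − 129 = 3.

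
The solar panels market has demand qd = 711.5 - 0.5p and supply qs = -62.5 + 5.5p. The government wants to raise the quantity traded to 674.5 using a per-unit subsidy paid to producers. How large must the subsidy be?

Required subsidy s = 60 per unit

At q = 674.5, invert demand for the buyer price: pb = (711.5 − 674.5)/0.5 = 74; invert supply for the seller price: ps = (674.5 − (-62.5))/5.5 = 134.
The subsidy must fill the gap: s = ps − pb = 134 − 74 = 60.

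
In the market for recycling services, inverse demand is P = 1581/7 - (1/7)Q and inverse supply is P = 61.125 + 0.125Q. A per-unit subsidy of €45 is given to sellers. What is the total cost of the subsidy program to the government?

Government cost = €35235

Pre-subsidy: 1581/7 - (1/7)Q = 61.125 + 0.125Q gives Q* = 615 and P* = 138.
With the subsidy, sellers receive Ps = Pb + 45 for each unit, where Pb is the price buyers pay.
On the curves, Pb = 1581/7 - (1/7)Q and Ps = 61.125 + 0.125Q; the wedge Ps − Pb = 45 gives 61.125 + 0.125Q − (1581/7 - (1/7)Q) = 45, so Q' = 783.
Then Pb = 1581/7 − (1/7)·783 = 114 and Ps = 61.125 + 0.125·783 = 159.
Government outlay = subsidy × quantity = 45 × 783 = 35235.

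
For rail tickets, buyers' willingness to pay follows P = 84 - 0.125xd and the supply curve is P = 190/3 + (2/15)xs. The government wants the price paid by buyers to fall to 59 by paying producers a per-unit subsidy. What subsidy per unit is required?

Required subsidy s = 31 per unit

At a buyer price of 59, quantity demanded is 672 − 8·59 = 200.
Sellers supply 200 only when they receive Ps = 190/3 + (2/15)·200 = 90.
s = Ps − Pb = 90 − 59 = 31.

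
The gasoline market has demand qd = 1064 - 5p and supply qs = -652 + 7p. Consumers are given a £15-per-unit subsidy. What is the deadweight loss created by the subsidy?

Pre-subsidy: 1064 - 5p = -652 + 7p gives p* = 143, q* = 349.
With the rebate, buyers effectively pay pb = ps − 15, where ps is the price sellers receive.
Demand in terms of ps becomes qd = 1064 − 5(ps − 15) = 1139 - 5ps. Setting this equal to supply: 1139 - 5ps = -652 + 7ps, so ps = 149.25.
Buyers pay pb = 149.25 − 15 = 134.25; q' = -652 + 7·149.25 = 392.75.
The subsidy expands output by 392.75 − 349 = 43.75 past the efficient level; on those units the gap between marginal cost and willingness to pay runs from 0 up to 15.
DWL = ½ × 15 × 43.75 = 328.125.

Deadweight loss = £328.125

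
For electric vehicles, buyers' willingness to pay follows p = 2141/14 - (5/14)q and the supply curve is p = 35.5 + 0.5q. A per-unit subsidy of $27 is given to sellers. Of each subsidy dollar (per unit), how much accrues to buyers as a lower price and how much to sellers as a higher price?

Buyers gain $11.25 per unit; sellers gain $15.75 per unit

Pre-subsidy: 2141/14 - (5/14)q = 35.5 + 0.5q gives q* = 137 and p* = 104.
With the subsidy, sellers receive ps = pb + 27 for each unit, where pb is the price buyers pay.
On the curves, pb = 2141/14 - (5/14)q and ps = 35.5 + 0.5q; the wedge ps − pb = 27 gives 35.5 + 0.5q − (2141/14 - (5/14)q) = 27, so q' = 168.5.
Then pb = 2141/14 − (5/14)·168.5 = 92.75 and ps = 35.5 + 0.5·168.5 = 119.75.
Buyers' price falls by p* − pb = 104 − 92.75 = 11.25; sellers' price rises by ps − p* = 119.75 − 104 = 15.75.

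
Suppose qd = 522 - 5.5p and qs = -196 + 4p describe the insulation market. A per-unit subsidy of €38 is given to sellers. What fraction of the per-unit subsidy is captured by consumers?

Consumer share = 8/19

Pre-subsidy: 522 - 5.5p = -196 + 4p gives p* = 1436/19, q* = 2020/19.
With the subsidy, sellers receive ps = pb + 38 for each unit, where pb is the price buyers pay.
Supply in terms of pb becomes qs = -196 + 4(pb + 38) = -44 + 4pb. Setting this equal to demand: 522 - 5.5pb = -44 + 4pb, so pb = 1132/19.
Sellers receive ps = 1132/19 + 38 = 1854/19; q' = 522 − 5.5·(1132/19) = 3692/19.
Buyers' price falls by p* − pb = 1436/19 − 1132/19 = 16; sellers' price rises by ps − p* = 1854/19 − 1436/19 = 22.
So consumers capture 16/38 = 8/19 of each unit of subsidy.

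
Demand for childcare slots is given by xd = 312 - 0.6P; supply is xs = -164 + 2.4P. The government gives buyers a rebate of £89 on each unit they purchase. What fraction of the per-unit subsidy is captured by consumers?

Pre-subsidy: 312 - 0.6P = -164 + 2.4P gives P* = 476/3, x* = 216.8.
With the rebate, buyers effectively pay Pb = Ps − 89, where Ps is the price sellers receive.
Demand in terms of Ps becomes xd = 312 − 0.6(Ps − 89) = 365.4 - 0.6Ps. Setting this equal to supply: 365.4 - 0.6Ps = -164 + 2.4Ps, so Ps = 2647/15.
Buyers pay Pb = 2647/15 − 89 = 1312/15; x' = -164 + 2.4·(2647/15) = 259.52.
Buyers' price falls by P* − Pb = 476/3 − 1312/15 = 71.2; sellers' price rises by Ps − P* = 2647/15 − 476/3 = 17.8.
So consumers capture 71.2/89 = 0.8 of each unit of subsidy.

Consumer share = 0.8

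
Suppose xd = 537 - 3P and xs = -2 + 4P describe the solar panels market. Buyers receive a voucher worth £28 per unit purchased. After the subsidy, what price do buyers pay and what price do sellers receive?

Buyers pay £61; sellers receive £89

Pre-subsidy: 537 - 3P = -2 + 4P gives P* = 77, x* = 306.
With the rebate, buyers effectively pay Pb = Ps − 28, where Ps is the price sellers receive.
Demand in terms of Ps becomes xd = 537 − 3(Ps − 28) = 621 - 3Ps. Setting this equal to supply: 621 - 3Ps = -2 + 4Ps, so Ps = 89.
Buyers pay Pb = 89 − 28 = 61; x' = -2 + 4·89 = 354.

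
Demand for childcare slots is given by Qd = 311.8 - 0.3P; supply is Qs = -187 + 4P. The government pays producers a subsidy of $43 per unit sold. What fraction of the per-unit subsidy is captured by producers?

Pre-subsidy: 311.8 - 0.3P = -187 + 4P gives P* = 116, Q* = 277.
With the subsidy, sellers receive Ps = Pb + 43 for each unit, where Pb is the price buyers pay.
Supply in terms of Pb becomes Qs = -187 + 4(Pb + 43) = -15 + 4Pb. Setting this equal to demand: 311.8 - 0.3Pb = -15 + 4Pb, so Pb = 76.
Sellers receive Ps = 76 + 43 = 119; Q' = 311.8 − 0.3·76 = 289.
Buyers' price falls by P* − Pb = 116 − 76 = 40; sellers' price rises by Ps − P* = 119 − 116 = 3.
So producers capture 3/43 = 3/43 of each unit of subsidy.

Producer share = 3/43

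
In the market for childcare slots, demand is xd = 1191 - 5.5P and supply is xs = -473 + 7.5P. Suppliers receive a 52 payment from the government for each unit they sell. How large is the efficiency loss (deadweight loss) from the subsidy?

Pre-subsidy: 1191 - 5.5P = -473 + 7.5P gives P* = 128, x* = 487.
With the subsidy, sellers receive Ps = Pb + 52 for each unit, where Pb is the price buyers pay.
Supply in terms of Pb becomes xs = -473 + 7.5(Pb + 52) = -83 + 7.5Pb. Setting this equal to demand: 1191 - 5.5Pb = -83 + 7.5Pb, so Pb = 98.
Sellers receive Ps = 98 + 52 = 150; x' = 1191 − 5.5·98 = 652.
The subsidy expands output by 652 − 487 = 165 past the efficient level; on those units the gap between marginal cost and willingness to pay runs from 0 up to 52.
DWL = ½ × 52 × 165 = 4290.

Deadweight loss = 4290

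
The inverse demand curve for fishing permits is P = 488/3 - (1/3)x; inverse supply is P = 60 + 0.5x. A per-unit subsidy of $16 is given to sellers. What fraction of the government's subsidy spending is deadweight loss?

DWL / government spending = 6/89

Pre-subsidy: 488/3 - (1/3)x = 60 + 0.5x gives x* = 123.2 and P* = 121.6.
With the subsidy, sellers receive Ps = Pb + 16 for each unit, where Pb is the price buyers pay.
On the curves, Pb = 488/3 - (1/3)x and Ps = 60 + 0.5x; the wedge Ps − Pb = 16 gives 60 + 0.5x − (488/3 - (1/3)x) = 16, so x' = 142.4.
Then Pb = 488/3 − (1/3)·142.4 = 115.2 and Ps = 60 + 0.5·142.4 = 131.2.
ΔCS = ½(123.2 + 142.4)(121.6 − 115.2) = 849.92; ΔPS = ½(123.2 + 142.4)(131.2 − 121.6) = 1274.88.
Government spending = 16 × 142.4 = 2278.4.
DWL = ½ × 16 × (142.4 − 123.2) = 153.6; fraction = 153.6 / 2278.4 = 6/89.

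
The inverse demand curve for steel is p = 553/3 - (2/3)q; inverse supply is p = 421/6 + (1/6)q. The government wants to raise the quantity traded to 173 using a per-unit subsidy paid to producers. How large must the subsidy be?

Required subsidy s = 30 per unit

At q = 173, from the demand curve buyers pay pb = 553/3 − (2/3)·173 = 69; from the supply curve sellers need ps = 421/6 + (1/6)·173 = 99.
The subsidy must fill the gap: s = ps − pb = 99 − 69 = 30.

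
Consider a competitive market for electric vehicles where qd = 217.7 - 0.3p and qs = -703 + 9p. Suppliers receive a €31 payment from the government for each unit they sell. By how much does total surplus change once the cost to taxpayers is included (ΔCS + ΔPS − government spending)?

Net change in total surplus = -€139.5

Pre-subsidy: 217.7 - 0.3p = -703 + 9p gives p* = 99, q* = 188.
With the subsidy, sellers receive ps = pb + 31 for each unit, where pb is the price buyers pay.
Supply in terms of pb becomes qs = -703 + 9(pb + 31) = -424 + 9pb. Setting this equal to demand: 217.7 - 0.3pb = -424 + 9pb, so pb = 69.
Sellers receive ps = 69 + 31 = 100; q' = 217.7 − 0.3·69 = 197.
ΔCS = ½(188 + 197)(99 − 69) = 5775; ΔPS = ½(188 + 197)(100 − 99) = 192.5.
Government spending = 31 × 197 = 6107.
Net change = 5775 + 192.5 − 6107 = -139.5. The loss equals the DWL triangle ½·31·9.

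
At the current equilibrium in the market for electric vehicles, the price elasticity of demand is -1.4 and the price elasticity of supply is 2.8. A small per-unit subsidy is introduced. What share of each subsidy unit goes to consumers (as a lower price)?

Consumer share = 2/3

For a small subsidy around the equilibrium, the benefit split depends on the relative slopes, which at a point are proportional to the elasticities.
Buyer share = εs/(εs + |εd|) = 2.8/(2.8 + 1.4) = 2/3; seller share = |εd|/(εs + |εd|) = 1/3.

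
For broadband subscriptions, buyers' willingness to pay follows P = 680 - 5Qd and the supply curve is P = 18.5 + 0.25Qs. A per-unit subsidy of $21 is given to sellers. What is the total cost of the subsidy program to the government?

Pre-subsidy: 680 - 5Q = 18.5 + 0.25Q gives Q* = 126 and P* = 50.
With the subsidy, sellers receive Ps = Pb + 21 for each unit, where Pb is the price buyers pay.
On the curves, Pb = 680 - 5Q and Ps = 18.5 + 0.25Q; the wedge Ps − Pb = 21 gives 18.5 + 0.25Q − (680 - 5Q) = 21, so Q' = 130.
Then Pb = 680 − 5·130 = 30 and Ps = 18.5 + 0.25·130 = 51.
Government outlay = subsidy × quantity = 21 × 130 = 2730.

Government cost = $2730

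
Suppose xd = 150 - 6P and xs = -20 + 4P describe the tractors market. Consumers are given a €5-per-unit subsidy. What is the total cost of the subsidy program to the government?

Pre-subsidy: 150 - 6P = -20 + 4P gives P* = 17, x* = 48.
With the rebate, buyers effectively pay Pb = Ps − 5, where Ps is the price sellers receive.
Demand in terms of Ps becomes xd = 150 − 6(Ps − 5) = 180 - 6Ps. Setting this equal to supply: 180 - 6Ps = -20 + 4Ps, so Ps = 20.
Buyers pay Pb = 20 − 5 = 15; x' = -20 + 4·20 = 60.
Government outlay = subsidy × quantity = 5 × 60 = 300.

Government cost = €300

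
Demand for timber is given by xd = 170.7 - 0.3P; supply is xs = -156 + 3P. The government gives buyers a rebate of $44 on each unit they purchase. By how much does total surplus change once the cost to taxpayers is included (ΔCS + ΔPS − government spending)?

Net change in total surplus = -$264

Pre-subsidy: 170.7 - 0.3P = -156 + 3P gives P* = 99, x* = 141.
With the rebate, buyers effectively pay Pb = Ps − 44, where Ps is the price sellers receive.
Demand in terms of Ps becomes xd = 170.7 − 0.3(Ps − 44) = 183.9 - 0.3Ps. Setting this equal to supply: 183.9 - 0.3Ps = -156 + 3Ps, so Ps = 103.
Buyers pay Pb = 103 − 44 = 59; x' = -156 + 3·103 = 153.
ΔCS = ½(141 + 153)(99 − 59) = 5880; ΔPS = ½(141 + 153)(103 − 99) = 588.
Government spending = 44 × 153 = 6732.
Net change = 5880 + 588 − 6732 = -264. The loss equals the DWL triangle ½·44·12.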